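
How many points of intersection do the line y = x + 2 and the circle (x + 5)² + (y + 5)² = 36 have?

2

Centre (−5, −5), r² = 36. Distance² from centre to line = (2)²/2 = 2.
Since d² < r², the line cuts the circle twice.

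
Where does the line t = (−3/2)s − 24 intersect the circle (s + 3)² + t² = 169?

(−16, 0) and (−8, −12)

Substitute t = (−48 − 3s)/2:
13s² + 312s + 1664 = 0  ⟹  s² + 24s + 128 = 0
s = −8 or s = −16, giving (−8, −12) and (−16, 0).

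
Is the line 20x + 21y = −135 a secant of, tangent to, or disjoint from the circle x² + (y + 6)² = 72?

d² = (20·0 + 21·(−6) − (−135))²/841 = 81/841; r² = 72.
Since d² < r², the line cuts the circle twice.

secant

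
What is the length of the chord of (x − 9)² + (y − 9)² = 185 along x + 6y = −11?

2√37

Substitute y = (−11 − x)/6:
37x² − 518x + 481 = 0  ⟹  x² − 14x + 13 = 0
x = 13 or x = 1, giving (13, −4) and (1, −2).
Chord length = distance between (13, −4) and (1, −2) = √148 = 2√37.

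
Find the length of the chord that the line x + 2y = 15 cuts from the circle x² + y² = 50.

2√5

Express y = (15 − x)/2 and substitute into the circle:
5x² − 30x + 25 = 0  ⟹  x² − 6x + 5 = 0
x = 5 or x = 1, giving (5, 5) and (1, 7).
Chord length = distance between (5, 5) and (1, 7) = √20 = 2√5.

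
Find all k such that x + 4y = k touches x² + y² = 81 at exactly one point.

k = ±9√17

For a tangent, require d(centre, line) = r = 9.
|1·0 + 4·0 − k| / √17 = 9
|k| = 9√17.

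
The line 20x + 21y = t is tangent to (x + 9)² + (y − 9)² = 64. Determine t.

The line touches the circle iff its distance from (−9, 9) is 8:
|20·(−9) + 21·9 − t| / √841 = 8
|t − (9)| = 8·29, so t = 241 or t = −223.

t = −223 or t = 241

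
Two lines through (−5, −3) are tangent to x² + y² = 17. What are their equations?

4x − y = −17 and x + 4y = −17

A line y − (−3) = m(x − (−5)) is tangent when its distance from (0, 0) is √17:
[m·(5) − (3)]² = 17(m² + 1)
4m² − 15m − 4 = 0, so m = 4 or m = −1/4.
With m = 4: 4x − y = −17. With m = −1/4: x + 4y = −17.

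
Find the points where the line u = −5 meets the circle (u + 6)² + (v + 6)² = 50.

(−5, −13) and (−5, 1)

The line gives u = −5. Substituting into the circle:
v² + 12v − 13 = 0
v = 1 or v = −13, giving (−5, 1) and (−5, −13).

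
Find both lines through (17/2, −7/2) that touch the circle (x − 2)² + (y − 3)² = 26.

5x + y = 39 and x + 5y = −9

A line y − (−7/2) = m(x − (17/2)) is tangent when its distance from (2, 3) is √26:
[m·(−13/2) − (13/2)]² = 26(m² + 1)
5m² + 26m + 5 = 0, so m = −5 or m = −1/5.
With m = −5: 5x + y = 39. With m = −1/5: x + 5y = −9.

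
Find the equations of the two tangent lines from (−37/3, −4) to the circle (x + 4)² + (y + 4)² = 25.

Let a tangent through (−37/3, −4) have slope m. Its distance from (−4, −4) must equal 5:
[m·(25/3) − (0)]² = 25(m² + 1)
16m² − 9 = 0, so m = −3/4 or m = 3/4.
With m = −3/4: 3x + 4y = −53. With m = 3/4: 3x − 4y = −21.

3x + 4y = −53 and 3x − 4y = −21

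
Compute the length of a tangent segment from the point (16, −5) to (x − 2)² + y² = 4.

With centre O = (2, 0), |OP|² = 221 and r² = 4.
By the tangent–radius right angle, tangent length = √(|PO|² − r²) = √217.

√217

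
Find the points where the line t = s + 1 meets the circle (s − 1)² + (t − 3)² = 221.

From the line, t = s + 1. Substituting:
2s² − 6s − 216 = 0  ⟹  s² − 3s − 108 = 0
s = 12 or s = −9, giving (12, 13) and (−9, −8).

(−9, −8) and (12, 13)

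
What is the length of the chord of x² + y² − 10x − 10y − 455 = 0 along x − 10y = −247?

Substitute y = (247 + x)/10:
101x² − 606x − 9191 = 0  ⟹  x² − 6x − 91 = 0
x = 13 or x = −7, giving (13, 26) and (−7, 24).
Chord length = distance between (13, 26) and (−7, 24) = √404 = 2√101.

2√101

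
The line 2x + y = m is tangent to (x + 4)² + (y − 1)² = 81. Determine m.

m = −7 ± 9√5

Tangency holds when the distance from the centre (−4, 1) to the line equals the radius 9:
|2·(−4) + 1·1 − m| / √5 = 9
|m − (−7)| = 9√5.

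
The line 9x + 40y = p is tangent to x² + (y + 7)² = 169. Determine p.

p = −813 or p = 253

For a tangent, require d(centre, line) = r = 13.
|9·0 + 40·(−7) − p| / √1681 = 13
|p − (−280)| = 13·41, so p = 253 or p = −813.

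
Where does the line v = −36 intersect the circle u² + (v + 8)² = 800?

Express v = −36 and substitute into the circle:
u² − 16 = 0
u = 4 or u = −4, giving (4, −36) and (−4, −36).

(−4, −36) and (4, −36)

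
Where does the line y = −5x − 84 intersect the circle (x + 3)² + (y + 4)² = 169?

(−16, −4) and (−15, −9)

From the line, y = −5x − 84. Substituting:
26x² + 806x + 6240 = 0  ⟹  x² + 31x + 240 = 0
x = −15 or x = −16, giving (−15, −9) and (−16, −4).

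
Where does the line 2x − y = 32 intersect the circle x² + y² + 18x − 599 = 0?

(5, −22) and (17, 2)

Express y = 2x − 32 and substitute into the circle:
5x² − 110x + 425 = 0  ⟹  x² − 22x + 85 = 0
x = 17 or x = 5, giving (17, 2) and (5, −22).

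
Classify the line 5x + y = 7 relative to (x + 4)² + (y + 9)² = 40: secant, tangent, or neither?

neither

Substituting the line into the circle gives 26x² − 152x + 232 = 0.
Discriminant = (−152)² − 4·26·(232) = −1024 < 0.
No real roots: the line does not meet the circle.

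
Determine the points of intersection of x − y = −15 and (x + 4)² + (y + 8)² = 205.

(−17, −2) and (−10, 5)

From the line, y = x + 15. Substituting:
2x² + 54x + 340 = 0  ⟹  x² + 27x + 170 = 0
x = −10 or x = −17, giving (−10, 5) and (−17, −2).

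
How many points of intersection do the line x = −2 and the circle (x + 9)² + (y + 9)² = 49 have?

Centre (−9, −9), r² = 49. Distance² from centre to line = (−7)² = 49.
Since d² = r², the line is tangent.

1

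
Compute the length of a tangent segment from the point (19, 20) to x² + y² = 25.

With centre O = (0, 0), |OP|² = 761 and r² = 25.
By the tangent–radius right angle, tangent length = √(|PO|² − r²) = √736 = 4√46.

4√46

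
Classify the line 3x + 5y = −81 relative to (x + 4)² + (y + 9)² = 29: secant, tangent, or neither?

d² = (3·(−4) + 5·(−9) − (−81))²/34 = 288/17; r² = 29.
Since d² < r², the line cuts the circle twice.

secant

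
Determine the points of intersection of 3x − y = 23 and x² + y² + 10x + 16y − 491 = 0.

From the line, y = 3x − 23. Substituting:
10x² − 80x − 330 = 0  ⟹  x² − 8x − 33 = 0
x = 11 or x = −3, giving (11, 10) and (−3, −32).

(−3, −32) and (11, 10)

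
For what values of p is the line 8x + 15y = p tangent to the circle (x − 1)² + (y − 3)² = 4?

p = 19 or p = 87

The line touches the circle iff its distance from (1, 3) is 2:
|8·1 + 15·3 − p| / √289 = 2
|p − (53)| = 2·17, so p = 87 or p = 19.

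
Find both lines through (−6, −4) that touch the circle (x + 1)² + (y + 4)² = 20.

Write the tangent as mx − y + (−4 − m·(−6)) = 0 and set its distance from the centre to 2√5:
(5m − (0))² = 20(m² + 1)
m² − 4 = 0, so m = −2 or m = 2.
Through (−6, −4) these give 2x + y = −16 and 2x − y = −8.

2x + y = −16 and 2x − y = −8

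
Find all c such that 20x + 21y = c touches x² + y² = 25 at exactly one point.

c = −145 or c = 145

Tangency holds when the distance from the centre (0, 0) to the line equals the radius 5:
|20·0 + 21·0 − c| / √841 = 5
|c| = 5·29, so c = 145 or c = −145.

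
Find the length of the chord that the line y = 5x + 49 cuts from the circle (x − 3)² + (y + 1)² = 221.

The distance from (3, −1) to the line is 65/√26, and r² = 221.
Half the chord is √(r² − d²) = √(117/2), so the full chord is 3√26.

3√26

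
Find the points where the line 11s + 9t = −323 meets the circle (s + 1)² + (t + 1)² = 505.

(−22, −9) and (−13, −20)

Substitute t = (−323 − 11s)/9:
202s² + 7070s + 57772 = 0  ⟹  s² + 35s + 286 = 0
s = −13 or s = −22, giving (−13, −20) and (−22, −9).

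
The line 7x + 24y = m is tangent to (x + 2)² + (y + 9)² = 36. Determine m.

Tangency holds when the distance from the centre (−2, −9) to the line equals the radius 6:
|7·(−2) + 24·(−9) − m| / √625 = 6
|m − (−230)| = 6·25, so m = −80 or m = −380.

m = −380 or m = −80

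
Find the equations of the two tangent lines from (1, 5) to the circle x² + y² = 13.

2x − 3y = −13 and 3x + 2y = 13

A line y − (5) = m(x − (1)) is tangent when its distance from (0, 0) is √13:
(−1m − (−5))² = 13(m² + 1)
6m² + 5m − 6 = 0, so m = 2/3 or m = −3/2.
Through (1, 5) these give 2x − 3y = −13 and 3x + 2y = 13.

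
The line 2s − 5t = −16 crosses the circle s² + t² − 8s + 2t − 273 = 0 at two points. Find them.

(−13, −2) and (17, 10)

Express t = (16 + 2s)/5 and substitute into the circle:
29s² − 116s − 6409 = 0  ⟹  s² − 4s − 221 = 0
s = 17 or s = −13, giving (17, 10) and (−13, −2).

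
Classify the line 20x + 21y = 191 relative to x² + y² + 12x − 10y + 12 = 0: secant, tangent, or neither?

Substituting the line into the circle gives 841x² + 1852x + 1663 = 0.
Δ = 3429904 − 5594332 = −2164428.
No real roots: the line does not meet the circle.

neither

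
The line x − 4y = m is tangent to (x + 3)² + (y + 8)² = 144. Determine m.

For a tangent, require d(centre, line) = r = 12.
|1·(−3) − 4·(−8) − m| / √17 = 12
|m − (29)| = 12√17.

m = 29 ± 12√17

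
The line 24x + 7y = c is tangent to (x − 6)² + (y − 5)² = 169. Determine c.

c = −146 or c = 504

For a tangent, require d(centre, line) = r = 13.
|24·6 + 7·5 − c| / √625 = 13
|c − (179)| = 13·25, so c = 504 or c = −146.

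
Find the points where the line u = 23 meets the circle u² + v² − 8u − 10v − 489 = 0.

The line gives u = 23. Substituting into the circle:
v² − 10v − 144 = 0
v = 18 or v = −8, giving (23, 18) and (23, −8).

(23, −8) and (23, 18)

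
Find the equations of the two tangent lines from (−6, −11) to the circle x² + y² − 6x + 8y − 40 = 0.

Write the tangent as mx − y + (−11 − m·(−6)) = 0 and set its distance from the centre to √65:
(9m − (7))² = 65(m² + 1)
8m² − 63m − 8 = 0, so m = −1/8 or m = 8.
With m = −1/8: x + 8y = −94. With m = 8: 8x − y = −37.

x + 8y = −94 and 8x − y = −37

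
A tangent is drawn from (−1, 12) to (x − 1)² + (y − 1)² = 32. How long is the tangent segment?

√93

Centre (1, 1), r² = 32. |PO|² = (−2)² + (11)² = 125.
By the tangent–radius right angle, tangent length = √(|PO|² − r²) = √93.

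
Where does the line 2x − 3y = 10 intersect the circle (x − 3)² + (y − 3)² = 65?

(−1, −4) and (11, 4)

Express y = (−10 + 2x)/3 and substitute into the circle:
13x² − 130x − 143 = 0  ⟹  x² − 10x − 11 = 0
x = 11 or x = −1, giving (11, 4) and (−1, −4).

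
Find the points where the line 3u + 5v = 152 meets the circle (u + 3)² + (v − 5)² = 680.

Substitute v = (152 − 3u)/5:
34u² − 612u − 646 = 0  ⟹  u² − 18u − 19 = 0
u = 19 or u = −1, giving (19, 19) and (−1, 31).

(−1, 31) and (19, 19)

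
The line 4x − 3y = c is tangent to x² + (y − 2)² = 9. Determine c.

c = −21 or c = 9

The line touches the circle iff its distance from (0, 2) is 3:
|4·0 − 3·2 − c| / √25 = 3
|c − (−6)| = 3·5, so c = 9 or c = −21.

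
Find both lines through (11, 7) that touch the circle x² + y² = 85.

2x + 9y = 85 and 9x − 2y = 85

A line y − (7) = m(x − (11)) is tangent when its distance from (0, 0) is √85:
[m·(−11) − (−7)]² = 85(m² + 1)
18m² − 77m − 18 = 0, so m = −2/9 or m = 9/2.
With m = −2/9: 2x + 9y = 85. With m = 9/2: 9x − 2y = 85.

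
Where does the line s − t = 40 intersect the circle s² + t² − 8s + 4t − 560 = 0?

(20, −20) and (22, −18)

Express t = s − 40 and substitute into the circle:
2s² − 84s + 880 = 0  ⟹  s² − 42s + 440 = 0
s = 22 or s = 20, giving (22, −18) and (20, −20).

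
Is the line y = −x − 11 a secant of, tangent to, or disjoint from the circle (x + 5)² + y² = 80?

secant

d² = (1·(−5) + 1·0 − (−11))²/2 = 18; r² = 80.
Since d² < r², the line cuts the circle twice.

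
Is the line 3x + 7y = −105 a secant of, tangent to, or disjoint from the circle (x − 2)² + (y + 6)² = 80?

Substituting the line into the circle gives 58x² + 182x + 245 = 0.
Δ = 33124 − 56840 = −23716.
No real roots: the line does not meet the circle.

disjoint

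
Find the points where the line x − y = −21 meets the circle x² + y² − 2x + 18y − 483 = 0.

Substitute y = x + 21:
2x² + 58x + 336 = 0  ⟹  x² + 29x + 168 = 0
x = −8 or x = −21, giving (−8, 13) and (−21, 0).

(−21, 0) and (−8, 13)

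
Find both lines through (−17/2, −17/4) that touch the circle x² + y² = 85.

7x + 6y = −85 and 9x + 2y = −85

Let a tangent through (−17/2, −17/4) have slope m. Its distance from (0, 0) must equal √85:
(17/2m − (17/4))² = 85(m² + 1)
12m² + 68m + 63 = 0, so m = −7/6 or m = −9/2.
With m = −7/6: 7x + 6y = −85. With m = −9/2: 9x + 2y = −85.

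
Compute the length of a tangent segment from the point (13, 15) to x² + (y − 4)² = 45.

7√5

Centre (0, 4), r² = 45. |PO|² = (13)² + (11)² = 290.
Power of the point: PT² = |PO|² − r² = 245, so PT = 7√5.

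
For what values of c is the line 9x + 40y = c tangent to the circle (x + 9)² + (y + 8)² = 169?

For a tangent, require d(centre, line) = r = 13.
|9·(−9) + 40·(−8) − c| / √1681 = 13
|c − (−401)| = 13·41, so c = 132 or c = −934.

c = −934 or c = 132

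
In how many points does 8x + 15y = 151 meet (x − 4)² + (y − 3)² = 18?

Substituting the line into the circle gives 289x² − 3496x + 10786 = 0.
Δ = 12222016 − 12468616 = −246600.
No real roots: the line does not meet the circle.

0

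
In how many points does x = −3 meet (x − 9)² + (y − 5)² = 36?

Substituting the line into the circle gives y² − 10y + 133 = 0.
Discriminant = (−10)² − 4·1·(133) = −432 < 0.
No real roots: the line does not meet the circle.

0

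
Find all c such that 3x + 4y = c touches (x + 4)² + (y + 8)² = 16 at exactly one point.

c = −64 or c = −24

For a tangent, require d(centre, line) = r = 4.
|3·(−4) + 4·(−8) − c| / √25 = 4
|c − (−44)| = 4·5, so c = −24 or c = −64.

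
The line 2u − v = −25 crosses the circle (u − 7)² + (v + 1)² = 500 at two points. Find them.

From the line, v = 2u + 25. Substituting:
5u² + 90u + 225 = 0  ⟹  u² + 18u + 45 = 0
u = −3 or u = −15, giving (−3, 19) and (−15, −5).

(−15, −5) and (−3, 19)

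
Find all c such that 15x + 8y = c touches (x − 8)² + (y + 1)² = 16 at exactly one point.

The line touches the circle iff its distance from (8, −1) is 4:
|15·8 + 8·(−1) − c| / √289 = 4
|c − (112)| = 4·17, so c = 180 or c = 44.

c = 44 or c = 180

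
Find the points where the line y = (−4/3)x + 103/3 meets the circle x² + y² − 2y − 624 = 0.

(7, 25) and (25, 1)

Express y = (103 − 4x)/3 and substitute into the circle:
25x² − 800x + 4375 = 0  ⟹  x² − 32x + 175 = 0
x = 25 or x = 7, giving (25, 1) and (7, 25).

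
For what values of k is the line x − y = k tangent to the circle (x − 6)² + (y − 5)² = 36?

Tangency holds when the distance from the centre (6, 5) to the line equals the radius 6:
|1·6 − 1·5 − k| / √2 = 6
|k − (1)| = 6√2.

k = 1 ± 6√2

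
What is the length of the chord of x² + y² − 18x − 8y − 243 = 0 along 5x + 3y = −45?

2√34

Centre (9, 4), r² = 340. Perpendicular distance d from centre to line = |102| / √34 = 102/√34.
Chord = 2√(r² − d²) = 2·√(34) = 2√34.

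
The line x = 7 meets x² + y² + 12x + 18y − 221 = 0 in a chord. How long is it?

26

The line gives x = 7. Substituting into the circle:
y² + 18y − 88 = 0
y = 4 or y = −22, giving (7, 4) and (7, −22).
|(7, 4) − (7, −22)| = √((0)² + (26)²) = 26.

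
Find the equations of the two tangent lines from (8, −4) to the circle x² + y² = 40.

x − 3y = 20 and 3x + y = 20

A line y − (−4) = m(x − (8)) is tangent when its distance from (0, 0) is 2√10:
(−8m − (4))² = 40(m² + 1)
3m² + 8m − 3 = 0, so m = 1/3 or m = −3.
Through (8, −4) these give x − 3y = 20 and 3x + y = 20.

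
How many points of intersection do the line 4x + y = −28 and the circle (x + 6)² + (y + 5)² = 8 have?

2

Substituting the line into the circle gives 17x² + 196x + 557 = 0.
Δ = 38416 − 37876 = 540.
Two real roots: the line is a secant.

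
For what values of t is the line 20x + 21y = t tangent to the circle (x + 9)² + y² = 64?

t = −412 or t = 52

The line touches the circle iff its distance from (−9, 0) is 8:
|20·(−9) + 21·0 − t| / √841 = 8
|t − (−180)| = 8·29, so t = 52 or t = −412.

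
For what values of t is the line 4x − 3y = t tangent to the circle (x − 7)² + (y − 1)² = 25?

t = 0 or t = 50

For a tangent, require d(centre, line) = r = 5.
|4·7 − 3·1 − t| / √25 = 5
|t − (25)| = 5·5, so t = 50 or t = 0.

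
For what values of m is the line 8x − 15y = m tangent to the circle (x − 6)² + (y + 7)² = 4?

The line touches the circle iff its distance from (6, −7) is 2:
|8·6 − 15·(−7) − m| / √289 = 2
|m − (153)| = 2·17, so m = 187 or m = 119.

m = 119 or m = 187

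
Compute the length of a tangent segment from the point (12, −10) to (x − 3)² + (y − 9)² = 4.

Centre (3, 9), r² = 4. |PO|² = (9)² + (−19)² = 442.
By the tangent–radius right angle, tangent length = √(|PO|² − r²) = √438.

√438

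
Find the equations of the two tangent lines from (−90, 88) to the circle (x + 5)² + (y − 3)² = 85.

6x + 7y = 76 and 7x + 6y = −102

Let a tangent through (−90, 88) have slope m. Its distance from (−5, 3) must equal √85:
(85m − (−85))² = 85(m² + 1)
42m² + 85m + 42 = 0, so m = −6/7 or m = −7/6.
With m = −6/7: 6x + 7y = 76. With m = −7/6: 7x + 6y = −102.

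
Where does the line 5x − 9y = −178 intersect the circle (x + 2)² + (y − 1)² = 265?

Express y = (178 + 5x)/9 and substitute into the circle:
106x² + 2014x + 7420 = 0  ⟹  x² + 19x + 70 = 0
x = −5 or x = −14, giving (−5, 17) and (−14, 12).

(−14, 12) and (−5, 17)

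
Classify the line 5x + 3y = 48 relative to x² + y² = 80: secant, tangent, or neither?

Substituting the line into the circle gives 34x² − 480x + 1584 = 0.
Discriminant = (−480)² − 4·34·(1584) = 14976 > 0.
Two real roots: the line is a secant.

secant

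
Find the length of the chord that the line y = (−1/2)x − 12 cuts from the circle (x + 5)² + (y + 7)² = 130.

10√5

Substitute y = (−24 − x)/2:
5x² + 60x − 320 = 0  ⟹  x² + 12x − 64 = 0
x = 4 or x = −16, giving (4, −14) and (−16, −4).
|(4, −14) − (−16, −4)| = √((20)² + (−10)²) = 10√5.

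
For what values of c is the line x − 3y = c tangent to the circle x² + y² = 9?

c = ±3√10

Tangency holds when the distance from the centre (0, 0) to the line equals the radius 3:
|1·0 − 3·0 − c| / √10 = 3
|c| = 3√10.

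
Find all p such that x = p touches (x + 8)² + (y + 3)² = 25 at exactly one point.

For a tangent, require d(centre, line) = r = 5.
|1·(−8) + 0·(−3) − p| / √1 = 5
|p − (−8)| = 5, so p = −3 or p = −13.

p = −13 or p = −3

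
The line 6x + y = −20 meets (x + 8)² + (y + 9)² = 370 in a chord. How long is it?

6√37

Centre (−8, −9), r² = 370. Perpendicular distance d from centre to line = |−37| / √37 = 37/√37.
Half the chord is √(r² − d²) = √(333), so the full chord is 6√37.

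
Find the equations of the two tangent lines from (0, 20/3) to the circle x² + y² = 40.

x − 3y = −20 and x + 3y = 20

Let a tangent through (0, 20/3) have slope m. Its distance from (0, 0) must equal 2√10:
[m·(0) − (−20/3)]² = 40(m² + 1)
9m² − 1 = 0, so m = 1/3 or m = −1/3.
With m = 1/3: x − 3y = −20. With m = −1/3: x + 3y = 20.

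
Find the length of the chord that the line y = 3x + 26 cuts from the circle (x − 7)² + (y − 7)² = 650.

The distance from (7, 7) to the line is 40/√10, and r² = 650.
Half the chord is √(r² − d²) = √(490), so the full chord is 14√10.

14√10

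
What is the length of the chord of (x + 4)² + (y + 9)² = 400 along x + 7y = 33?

20√2

Substitute y = (33 − x)/7:
50x² + 200x − 9600 = 0  ⟹  x² + 4x − 192 = 0
x = 12 or x = −16, giving (12, 3) and (−16, 7).
|(12, 3) − (−16, 7)| = √((28)² + (−4)²) = 20√2.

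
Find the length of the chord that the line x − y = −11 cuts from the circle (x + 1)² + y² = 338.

24√2

Substitute y = x + 11:
2x² + 24x − 216 = 0  ⟹  x² + 12x − 108 = 0
x = 6 or x = −18, giving (6, 17) and (−18, −7).
Chord length = distance between (6, 17) and (−18, −7) = √1152 = 24√2.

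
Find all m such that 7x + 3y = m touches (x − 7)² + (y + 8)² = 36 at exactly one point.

Tangency holds when the distance from the centre (7, −8) to the line equals the radius 6:
|7·7 + 3·(−8) − m| / √58 = 6
|m − (25)| = 6√58.

m = 25 ± 6√58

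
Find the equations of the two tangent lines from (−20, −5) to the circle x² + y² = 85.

6x − 7y = −85 and 2x + 9y = −85

A line y − (−5) = m(x − (−20)) is tangent when its distance from (0, 0) is √85:
[m·(20) − (5)]² = 85(m² + 1)
63m² − 40m − 12 = 0, so m = 6/7 or m = −2/9.
With m = 6/7: 6x − 7y = −85. With m = −2/9: 2x + 9y = −85.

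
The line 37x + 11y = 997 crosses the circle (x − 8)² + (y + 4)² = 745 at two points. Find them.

(21, 20) and (32, −17)

Express y = (997 − 37x)/11 and substitute into the circle:
1490x² − 78970x + 1001280 = 0  ⟹  x² − 53x + 672 = 0
x = 32 or x = 21, giving (32, −17) and (21, 20).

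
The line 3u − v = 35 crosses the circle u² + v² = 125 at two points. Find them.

From the line, v = 3u − 35. Substituting:
10u² − 210u + 1100 = 0  ⟹  u² − 21u + 110 = 0
u = 11 or u = 10, giving (11, −2) and (10, −5).

(10, −5) and (11, −2)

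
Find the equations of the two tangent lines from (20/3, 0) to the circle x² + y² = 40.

A line y − (0) = m(x − (20/3)) is tangent when its distance from (0, 0) is 2√10:
(−20/3m − (0))² = 40(m² + 1)
m² − 9 = 0, so m = −3 or m = 3.
Through (20/3, 0) these give 3x + y = 20 and 3x − y = 20.

3x + y = 20 and 3x − y = 20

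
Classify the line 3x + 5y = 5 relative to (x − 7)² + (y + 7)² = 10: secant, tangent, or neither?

neither

Substituting the line into the circle gives 34x² − 590x + 2575 = 0.
Δ = 348100 − 350200 = −2100.
No real roots: the line does not meet the circle.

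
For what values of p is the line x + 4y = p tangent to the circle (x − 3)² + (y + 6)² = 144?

For a tangent, require d(centre, line) = r = 12.
|1·3 + 4·(−6) − p| / √17 = 12
|p − (−21)| = 12√17.

p = −21 ± 12√17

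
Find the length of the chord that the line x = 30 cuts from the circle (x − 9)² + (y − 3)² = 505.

16

The line gives x = 30. Substituting into the circle:
y² − 6y − 55 = 0
y = 11 or y = −5, giving (30, 11) and (30, −5).
|(30, 11) − (30, −5)| = √((0)² + (16)²) = 16.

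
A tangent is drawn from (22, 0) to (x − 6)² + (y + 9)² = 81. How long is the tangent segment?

With centre O = (6, −9), |OP|² = 337 and r² = 81.
By the tangent–radius right angle, tangent length = √(|PO|² − r²) = √256 = 16.

16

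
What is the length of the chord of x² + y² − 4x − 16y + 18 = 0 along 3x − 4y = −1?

Centre (2, 8), r² = 50. Perpendicular distance d from centre to line = |−25| / √25 = 25/√25.
Half the chord is √(r² − d²) = √(25), so the full chord is 10.

10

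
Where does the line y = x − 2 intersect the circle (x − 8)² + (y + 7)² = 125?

Express y = x − 2 and substitute into the circle:
2x² − 6x − 36 = 0  ⟹  x² − 3x − 18 = 0
x = 6 or x = −3, giving (6, 4) and (−3, −5).

(−3, −5) and (6, 4)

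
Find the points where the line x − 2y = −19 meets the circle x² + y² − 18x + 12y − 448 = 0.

From the line, y = (19 + x)/2. Substituting:
5x² − 10x − 975 = 0  ⟹  x² − 2x − 195 = 0
x = 15 or x = −13, giving (15, 17) and (−13, 3).

(−13, 3) and (15, 17)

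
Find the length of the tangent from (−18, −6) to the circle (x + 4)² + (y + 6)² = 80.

2√29

Centre (−4, −6), r² = 80. |PO|² = (−14)² + (0)² = 196.
By the tangent–radius right angle, tangent length = √(|PO|² − r²) = √116 = 2√29.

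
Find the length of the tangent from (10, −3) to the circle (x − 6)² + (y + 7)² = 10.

√22

The centre is (6, −7) and r = √10. The square of the distance from P to the centre is 16 + 16 = 32.
By the tangent–radius right angle, tangent length = √(|PO|² − r²) = √22.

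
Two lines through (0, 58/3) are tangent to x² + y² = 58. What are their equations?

Let a tangent through (0, 58/3) have slope m. Its distance from (0, 0) must equal √58:
(0m − (−58/3))² = 58(m² + 1)
9m² − 49 = 0, so m = −7/3 or m = 7/3.
With m = −7/3: 7x + 3y = 58. With m = 7/3: 7x − 3y = −58.

7x + 3y = 58 and 7x − 3y = −58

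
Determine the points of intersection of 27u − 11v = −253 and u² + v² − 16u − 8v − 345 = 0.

Express v = (253 + 27u)/11 and substitute into the circle:
850u² + 9350u = 0  ⟹  u² + 11u = 0
u = 0 or u = −11, giving (0, 23) and (−11, −4).

(−11, −4) and (0, 23)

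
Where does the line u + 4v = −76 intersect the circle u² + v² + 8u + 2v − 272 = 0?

(−12, −16) and (−4, −18)

Substitute v = (−76 − u)/4:
17u² + 272u + 816 = 0  ⟹  u² + 16u + 48 = 0
u = −4 or u = −12, giving (−4, −18) and (−12, −16).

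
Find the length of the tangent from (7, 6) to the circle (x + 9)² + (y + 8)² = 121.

The centre is (−9, −8) and r = 11. The square of the distance from P to the centre is 256 + 196 = 452.
Power of the point: PT² = |PO|² − r² = 331, so PT = √331.

√331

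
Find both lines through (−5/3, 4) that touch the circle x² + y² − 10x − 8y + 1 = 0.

Write the tangent as mx − y + (4 − m·(−5/3)) = 0 and set its distance from the centre to 2√10:
(20/3m − (0))² = 40(m² + 1)
m² − 9 = 0, so m = −3 or m = 3.
Through (−5/3, 4) these give 3x + y = −1 and 3x − y = −9.

3x + y = −1 and 3x − y = −9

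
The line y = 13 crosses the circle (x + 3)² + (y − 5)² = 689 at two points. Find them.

(−28, 13) and (22, 13)

Express y = 13 and substitute into the circle:
x² + 6x − 616 = 0
x = 22 or x = −28, giving (22, 13) and (−28, 13).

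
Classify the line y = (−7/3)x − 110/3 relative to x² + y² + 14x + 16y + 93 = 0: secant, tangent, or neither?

d² = (7·(−7) + 3·(−8) − (−110))²/58 = 1369/58; r² = 20.
Since d² > r², the line lies outside the circle.

neither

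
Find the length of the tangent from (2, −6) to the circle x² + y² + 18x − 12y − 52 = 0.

With centre O = (−9, 6), |OP|² = 265 and r² = 169.
The tangent meets the radius at right angles, so tangent² = |PO|² − r² = 265 − 169 = 96.

4√6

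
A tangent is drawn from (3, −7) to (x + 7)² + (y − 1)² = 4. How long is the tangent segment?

4√10

The centre is (−7, 1) and r = 2. The square of the distance from P to the centre is 100 + 64 = 164.
By the tangent–radius right angle, tangent length = √(|PO|² − r²) = √160 = 4√10.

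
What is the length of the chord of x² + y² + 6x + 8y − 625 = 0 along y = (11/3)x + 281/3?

From the line, y = (281 + 11x)/3. Substituting:
130x² + 6500x + 80080 = 0  ⟹  x² + 50x + 616 = 0
x = −22 or x = −28, giving (−22, 13) and (−28, −9).
|(−22, 13) − (−28, −9)| = √((6)² + (22)²) = 2√130.

2√130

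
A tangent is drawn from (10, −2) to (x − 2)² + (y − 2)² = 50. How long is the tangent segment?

√30

The centre is (2, 2) and r = 5√2. The square of the distance from P to the centre is 64 + 16 = 80.
Power of the point: PT² = |PO|² − r² = 30, so PT = √30.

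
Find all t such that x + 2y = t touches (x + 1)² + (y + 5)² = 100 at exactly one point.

Tangency holds when the distance from the centre (−1, −5) to the line equals the radius 10:
|1·(−1) + 2·(−5) − t| / √5 = 10
|t − (−11)| = 10√5.

t = −11 ± 10√5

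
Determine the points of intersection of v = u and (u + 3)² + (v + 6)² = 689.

From the line, v = u. Substituting:
2u² + 18u − 644 = 0  ⟹  u² + 9u − 322 = 0
u = 14 or u = −23, giving (14, 14) and (−23, −23).

(−23, −23) and (14, 14)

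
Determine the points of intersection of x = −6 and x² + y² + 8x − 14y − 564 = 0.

The line gives x = −6. Substituting into the circle:
y² − 14y − 576 = 0
y = 32 or y = −18, giving (−6, 32) and (−6, −18).

(−6, −18) and (−6, 32)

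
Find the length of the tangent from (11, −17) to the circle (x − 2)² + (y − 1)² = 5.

20

Centre (2, 1), r² = 5. |PO|² = (9)² + (−18)² = 405.
By the tangent–radius right angle, tangent length = √(|PO|² − r²) = √400 = 20.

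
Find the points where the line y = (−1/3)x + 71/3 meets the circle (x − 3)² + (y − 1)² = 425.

Substitute y = (71 − x)/3:
10x² − 190x + 880 = 0  ⟹  x² − 19x + 88 = 0
x = 11 or x = 8, giving (11, 20) and (8, 21).

(8, 21) and (11, 20)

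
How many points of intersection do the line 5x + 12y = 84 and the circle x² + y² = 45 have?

2

d² = (5·0 + 12·0 − (84))²/169 = 7056/169; r² = 45.
Since d² < r², the line cuts the circle twice.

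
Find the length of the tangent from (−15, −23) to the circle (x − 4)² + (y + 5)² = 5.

Centre (4, −5), r² = 5. |PO|² = (−19)² + (−18)² = 685.
The tangent meets the radius at right angles, so tangent² = |PO|² − r² = 685 − 5 = 680.

2√170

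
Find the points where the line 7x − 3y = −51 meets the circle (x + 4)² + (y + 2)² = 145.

Express y = (51 + 7x)/3 and substitute into the circle:
58x² + 870x + 2088 = 0  ⟹  x² + 15x + 36 = 0
x = −3 or x = −12, giving (−3, 10) and (−12, −11).

(−12, −11) and (−3, 10)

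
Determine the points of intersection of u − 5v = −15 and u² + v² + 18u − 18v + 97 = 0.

Express v = (15 + u)/5 and substitute into the circle:
26u² + 390u + 1300 = 0  ⟹  u² + 15u + 50 = 0
u = −5 or u = −10, giving (−5, 2) and (−10, 1).

(−10, 1) and (−5, 2)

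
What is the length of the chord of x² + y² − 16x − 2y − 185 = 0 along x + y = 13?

Express y = −x + 13 and substitute into the circle:
2x² − 40x − 42 = 0  ⟹  x² − 20x − 21 = 0
x = 21 or x = −1, giving (21, −8) and (−1, 14).
Chord length = distance between (21, −8) and (−1, 14) = √968 = 22√2.

22√2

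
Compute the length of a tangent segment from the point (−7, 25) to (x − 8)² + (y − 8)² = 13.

√501

The centre is (8, 8) and r = √13. The square of the distance from P to the centre is 225 + 289 = 514.
Power of the point: PT² = |PO|² − r² = 501, so PT = √501.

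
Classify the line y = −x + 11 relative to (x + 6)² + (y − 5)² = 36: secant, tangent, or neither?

neither

Centre (−6, 5), r² = 36. Distance² from centre to line = (−12)²/2 = 72.
Since d² > r², the line lies outside the circle.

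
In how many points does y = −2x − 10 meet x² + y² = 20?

d² = (2·0 + 1·0 − (−10))²/5 = 20; r² = 20.
Since d² = r², the line is tangent.

1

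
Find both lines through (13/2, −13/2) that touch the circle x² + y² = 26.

5x + y = 26 and x + 5y = −26

A line y − (−13/2) = m(x − (13/2)) is tangent when its distance from (0, 0) is √26:
(−13/2m − (13/2))² = 26(m² + 1)
5m² + 26m + 5 = 0, so m = −5 or m = −1/5.
With m = −5: 5x + y = 26. With m = −1/5: x + 5y = −26.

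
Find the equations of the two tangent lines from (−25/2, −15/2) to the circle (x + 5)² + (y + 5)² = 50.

x + y = −20 and 7x − y = −80

A line y − (−15/2) = m(x − (−25/2)) is tangent when its distance from (−5, −5) is 5√2:
(15/2m − (5/2))² = 50(m² + 1)
m² − 6m − 7 = 0, so m = −1 or m = 7.
With m = −1: x + y = −20. With m = 7: 7x − y = −80.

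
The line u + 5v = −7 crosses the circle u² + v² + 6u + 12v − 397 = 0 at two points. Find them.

Substitute v = (−7 − u)/5:
26u² + 104u − 10296 = 0  ⟹  u² + 4u − 396 = 0
u = 18 or u = −22, giving (18, −5) and (−22, 3).

(−22, 3) and (18, −5)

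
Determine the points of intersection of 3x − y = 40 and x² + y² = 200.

Express y = 3x − 40 and substitute into the circle:
10x² − 240x + 1400 = 0  ⟹  x² − 24x + 140 = 0
x = 14 or x = 10, giving (14, 2) and (10, −10).

(10, −10) and (14, 2)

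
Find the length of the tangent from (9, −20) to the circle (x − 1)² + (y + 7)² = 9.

4√14

Centre (1, −7), r² = 9. |PO|² = (8)² + (−13)² = 233.
Power of the point: PT² = |PO|² − r² = 224, so PT = 4√14.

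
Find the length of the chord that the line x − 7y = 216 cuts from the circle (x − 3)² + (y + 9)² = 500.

Centre (3, −9), r² = 500. Perpendicular distance d from centre to line = |−150| / √50 = 150/√50.
Chord = 2√(r² − d²) = 2·√(50) = 10√2.

10√2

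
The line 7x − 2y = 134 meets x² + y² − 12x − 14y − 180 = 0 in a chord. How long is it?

Substitute y = (−134 + 7x)/2:
53x² − 2120x + 20988 = 0  ⟹  x² − 40x + 396 = 0
x = 22 or x = 18, giving (22, 10) and (18, −4).
|(22, 10) − (18, −4)| = √((4)² + (14)²) = 2√53.

2√53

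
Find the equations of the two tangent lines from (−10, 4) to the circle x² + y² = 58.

7x + 3y = −58 and 3x − 7y = −58

A line y − (4) = m(x − (−10)) is tangent when its distance from (0, 0) is √58:
[m·(10) − (−4)]² = 58(m² + 1)
21m² + 40m − 21 = 0, so m = −7/3 or m = 3/7.
With m = −7/3: 7x + 3y = −58. With m = 3/7: 3x − 7y = −58.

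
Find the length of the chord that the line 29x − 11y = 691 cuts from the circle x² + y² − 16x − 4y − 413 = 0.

From the line, y = (−691 + 29x)/11. Substituting:
962x² − 43290x + 457912 = 0  ⟹  x² − 45x + 476 = 0
x = 28 or x = 17, giving (28, 11) and (17, −18).
Chord length = distance between (28, 11) and (17, −18) = √962 = √962.

√962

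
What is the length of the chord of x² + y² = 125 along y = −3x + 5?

7√10

Centre (0, 0), r² = 125. Perpendicular distance d from centre to line = |−5| / √10 = 5/√10.
Chord = 2√(r² − d²) = 2·√(245/2) = 7√10.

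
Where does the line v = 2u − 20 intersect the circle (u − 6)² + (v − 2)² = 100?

(6, −8) and (14, 8)

Substitute v = 2u − 20:
5u² − 100u + 420 = 0  ⟹  u² − 20u + 84 = 0
u = 14 or u = 6, giving (14, 8) and (6, −8).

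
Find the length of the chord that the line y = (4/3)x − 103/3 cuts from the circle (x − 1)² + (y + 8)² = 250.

Centre (1, −8), r² = 250. Perpendicular distance d from centre to line = |−75| / √25 = 75/√25.
Half the chord is √(r² − d²) = √(25), so the full chord is 10.

10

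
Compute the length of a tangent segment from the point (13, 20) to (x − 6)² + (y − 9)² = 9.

With centre O = (6, 9), |OP|² = 170 and r² = 9.
By the tangent–radius right angle, tangent length = √(|PO|² − r²) = √161.

√161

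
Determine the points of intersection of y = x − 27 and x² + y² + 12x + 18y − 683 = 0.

Express y = x − 27 and substitute into the circle:
2x² − 24x − 440 = 0  ⟹  x² − 12x − 220 = 0
x = 22 or x = −10, giving (22, −5) and (−10, −37).

(−10, −37) and (22, −5)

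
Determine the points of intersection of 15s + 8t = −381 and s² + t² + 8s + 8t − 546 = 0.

From the line, t = (−381 − 15s)/8. Substituting:
289s² + 10982s + 85833 = 0  ⟹  s² + 38s + 297 = 0
s = −11 or s = −27, giving (−11, −27) and (−27, 3).

(−27, 3) and (−11, −27)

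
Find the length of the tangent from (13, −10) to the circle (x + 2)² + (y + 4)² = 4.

√257

With centre O = (−2, −4), |OP|² = 261 and r² = 4.
By the tangent–radius right angle, tangent length = √(|PO|² − r²) = √257.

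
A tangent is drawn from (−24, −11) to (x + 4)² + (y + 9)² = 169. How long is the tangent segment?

√235

The centre is (−4, −9) and r = 13. The square of the distance from P to the centre is 400 + 4 = 404.
The tangent meets the radius at right angles, so tangent² = |PO|² − r² = 404 − 169 = 235.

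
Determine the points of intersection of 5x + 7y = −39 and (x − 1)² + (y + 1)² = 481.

(−19, 8) and (16, −17)

Express y = (−39 − 5x)/7 and substitute into the circle:
74x² + 222x − 22496 = 0  ⟹  x² + 3x − 304 = 0
x = 16 or x = −19, giving (16, −17) and (−19, 8).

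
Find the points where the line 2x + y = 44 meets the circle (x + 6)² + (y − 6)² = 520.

(12, 20) and (16, 12)

Express y = −2x + 44 and substitute into the circle:
5x² − 140x + 960 = 0  ⟹  x² − 28x + 192 = 0
x = 16 or x = 12, giving (16, 12) and (12, 20).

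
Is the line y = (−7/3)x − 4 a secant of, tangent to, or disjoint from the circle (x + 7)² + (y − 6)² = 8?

Substituting the line into the circle gives 58x² + 546x + 1269 = 0.
Discriminant = (546)² − 4·58·(1269) = 3708 > 0.
Two real roots: the line is a secant.

secant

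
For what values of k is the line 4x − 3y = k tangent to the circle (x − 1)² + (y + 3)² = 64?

k = −27 or k = 53

For a tangent, require d(centre, line) = r = 8.
|4·1 − 3·(−3) − k| / √25 = 8
|k − (13)| = 8·5, so k = 53 or k = −27.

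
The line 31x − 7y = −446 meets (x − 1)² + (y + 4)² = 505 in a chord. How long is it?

Centre (1, −4), r² = 505. Perpendicular distance d from centre to line = |505| / √1010 = 505/√1010.
Half the chord is √(r² − d²) = √(505/2), so the full chord is √1010.

√1010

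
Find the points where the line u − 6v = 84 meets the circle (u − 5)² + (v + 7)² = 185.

(−6, −15) and (18, −11)

From the line, v = (−84 + u)/6. Substituting:
37u² − 444u − 3996 = 0  ⟹  u² − 12u − 108 = 0
u = 18 or u = −6, giving (18, −11) and (−6, −15).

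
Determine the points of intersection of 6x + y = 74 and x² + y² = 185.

Substitute y = −6x + 74:
37x² − 888x + 5291 = 0  ⟹  x² − 24x + 143 = 0
x = 13 or x = 11, giving (13, −4) and (11, 8).

(11, 8) and (13, −4)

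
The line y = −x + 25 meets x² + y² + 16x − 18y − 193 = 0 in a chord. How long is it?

Express y = −x + 25 and substitute into the circle:
2x² − 16x − 18 = 0  ⟹  x² − 8x − 9 = 0
x = 9 or x = −1, giving (9, 16) and (−1, 26).
Chord length = distance between (9, 16) and (−1, 26) = √200 = 10√2.

10√2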